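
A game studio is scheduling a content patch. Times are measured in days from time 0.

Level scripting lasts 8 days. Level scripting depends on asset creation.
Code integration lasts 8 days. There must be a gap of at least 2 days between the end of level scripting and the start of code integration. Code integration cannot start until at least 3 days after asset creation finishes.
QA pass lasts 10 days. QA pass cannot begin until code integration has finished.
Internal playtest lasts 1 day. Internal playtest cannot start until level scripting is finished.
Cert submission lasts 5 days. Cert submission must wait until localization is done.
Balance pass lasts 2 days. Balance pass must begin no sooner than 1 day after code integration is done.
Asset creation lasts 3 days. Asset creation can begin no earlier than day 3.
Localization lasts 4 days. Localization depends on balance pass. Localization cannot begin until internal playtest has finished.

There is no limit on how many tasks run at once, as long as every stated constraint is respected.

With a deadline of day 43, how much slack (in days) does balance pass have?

Asset creation cannot begin until its own release at day 3. It runs from day 3 to 3 + 3 = day 6.
Level scripting waits on asset creation (finishes day 6), so it starts at day 6 and finishes at 6 + 8 = day 14.
For code integration: level scripting (finishes day 14, plus 2-day gap → day 16); asset creation (finishes day 6, plus 3-day gap → day 9). Taking the maximum gives a start of day 16, and it finishes at 16 + 8 = day 24.
Balance pass cannot begin until code integration (finishes day 24, plus 1-day gap → day 25). It runs from day 25 to 25 + 2 = day 27.

Working backward from the deadline:
Nothing follows cert submission; the deadline of day 43 is its only limit. It must start by 43 − 5 = day 38.
Since cert submission (must start by day 38) depends on it, localization must finish by day 38. Backing off its 4-day duration gives a latest start of day 34.
Balance pass must finish before localization (must start by day 34). With a 2-day duration, balance pass must start by 34 − 2 = day 32.
So balance pass can start as early as day 25 and as late as day 32, giving 32 − 25 = 7 days of slack.

7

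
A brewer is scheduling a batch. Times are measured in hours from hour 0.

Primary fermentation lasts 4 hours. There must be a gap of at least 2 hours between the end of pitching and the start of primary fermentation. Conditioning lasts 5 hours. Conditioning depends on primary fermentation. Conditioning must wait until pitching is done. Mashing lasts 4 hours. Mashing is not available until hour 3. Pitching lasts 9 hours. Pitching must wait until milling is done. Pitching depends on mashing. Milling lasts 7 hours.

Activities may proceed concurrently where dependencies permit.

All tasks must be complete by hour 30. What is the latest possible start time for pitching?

10

To finish by hour 30, conditioning (duration 5) must start no later than hour 25.
Primary fermentation has to be done before conditioning (must start by hour 25). That means finishing by hour 25, i.e. starting by 25 − 4 = hour 21.
Pitching has several dependents: primary fermentation (must start by hour 21, minus 2-hour gap → hour 19); conditioning (must start by hour 25). The earliest of those limits is hour 19, so pitching must start by 19 − 9 = hour 10.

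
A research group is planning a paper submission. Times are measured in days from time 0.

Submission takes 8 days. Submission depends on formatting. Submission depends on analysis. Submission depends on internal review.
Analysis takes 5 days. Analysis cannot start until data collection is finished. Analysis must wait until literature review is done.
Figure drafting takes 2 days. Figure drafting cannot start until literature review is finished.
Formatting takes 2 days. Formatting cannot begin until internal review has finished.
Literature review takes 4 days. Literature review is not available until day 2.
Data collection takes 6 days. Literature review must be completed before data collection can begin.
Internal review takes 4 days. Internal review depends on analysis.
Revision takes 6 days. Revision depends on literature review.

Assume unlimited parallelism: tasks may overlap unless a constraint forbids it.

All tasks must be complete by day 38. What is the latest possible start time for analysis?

To finish by day 38, submission (duration 8) must start no later than day 30.
Formatting feeds into submission (must start by day 30); so formatting must finish by day 30 and therefore start by day 28.
Internal review has several dependents: formatting (must start by day 28); submission (must start by day 30). The earliest of those limits is day 28, so internal review must start by 28 − 4 = day 24.
Analysis must finish in time for internal review (must start by day 24); submission (must start by day 30). The tightest is day 24, so analysis must start by 24 − 5 = day 19.

19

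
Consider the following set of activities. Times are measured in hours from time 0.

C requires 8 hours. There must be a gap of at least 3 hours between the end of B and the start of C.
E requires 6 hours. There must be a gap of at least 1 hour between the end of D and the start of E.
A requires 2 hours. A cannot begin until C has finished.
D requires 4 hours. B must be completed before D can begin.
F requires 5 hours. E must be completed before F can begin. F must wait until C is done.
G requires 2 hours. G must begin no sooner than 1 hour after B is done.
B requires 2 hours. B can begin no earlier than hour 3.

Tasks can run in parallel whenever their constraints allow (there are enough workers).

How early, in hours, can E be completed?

16

B waits on its own release at hour 3, so it starts at hour 3 and finishes at 3 + 2 = hour 5.
After B (finishes hour 5), D can start at hour 5 and finishes at hour 9.
E waits on D (finishes hour 9, plus 1-hour gap → hour 10), so it starts at hour 10 and finishes at 10 + 6 = hour 16.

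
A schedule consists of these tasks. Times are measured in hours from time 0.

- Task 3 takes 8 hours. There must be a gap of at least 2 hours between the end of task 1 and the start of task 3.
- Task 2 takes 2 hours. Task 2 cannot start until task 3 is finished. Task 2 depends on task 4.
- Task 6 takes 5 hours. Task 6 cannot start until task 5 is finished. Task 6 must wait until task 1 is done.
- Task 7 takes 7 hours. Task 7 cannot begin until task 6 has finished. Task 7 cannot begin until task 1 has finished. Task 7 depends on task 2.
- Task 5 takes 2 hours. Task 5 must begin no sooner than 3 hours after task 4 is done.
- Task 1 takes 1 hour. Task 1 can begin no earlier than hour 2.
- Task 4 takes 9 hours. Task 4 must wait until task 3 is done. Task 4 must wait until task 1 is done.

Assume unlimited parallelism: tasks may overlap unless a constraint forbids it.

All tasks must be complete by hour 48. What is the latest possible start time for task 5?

Task 7 must finish by hour 48; it takes 7 hours, so it must start by 48 − 7 = hour 41.
Since task 7 (must start by hour 41) depends on it, task 6 must finish by hour 41. Backing off its 5-hour duration gives a latest start of hour 36.
Task 5 feeds into task 6 (must start by hour 36); so task 5 must finish by hour 36 and therefore start by hour 34.

34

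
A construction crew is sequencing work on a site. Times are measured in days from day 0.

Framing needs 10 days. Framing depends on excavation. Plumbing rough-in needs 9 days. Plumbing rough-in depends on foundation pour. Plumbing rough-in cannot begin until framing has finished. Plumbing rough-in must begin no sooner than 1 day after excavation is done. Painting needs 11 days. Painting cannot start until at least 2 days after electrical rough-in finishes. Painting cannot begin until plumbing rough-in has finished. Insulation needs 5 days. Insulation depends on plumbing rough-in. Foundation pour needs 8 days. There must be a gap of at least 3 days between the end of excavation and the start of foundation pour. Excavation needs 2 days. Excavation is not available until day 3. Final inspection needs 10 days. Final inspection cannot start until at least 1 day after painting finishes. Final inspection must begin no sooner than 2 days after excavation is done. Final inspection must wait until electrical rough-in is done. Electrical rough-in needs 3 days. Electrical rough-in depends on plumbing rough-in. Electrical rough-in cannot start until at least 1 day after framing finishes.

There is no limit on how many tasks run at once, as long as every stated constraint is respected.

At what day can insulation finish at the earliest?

30

Excavation waits on its own release at day 3, so it starts at day 3 and finishes at 3 + 2 = day 5.
Framing waits on excavation (finishes day 5), so it starts at day 5 and finishes at 5 + 10 = day 15.
Foundation pour cannot begin until excavation (finishes day 5, plus 3-day gap → day 8). It runs from day 8 to 8 + 8 = day 16.
Plumbing rough-in cannot start until foundation pour (finishes day 16); framing (finishes day 15); excavation (finishes day 5, plus 1-day gap → day 6). The controlling bound is day 16, so plumbing rough-in finishes at 16 + 9 = day 25.
Insulation cannot begin until plumbing rough-in (finishes day 25). It runs from day 25 to 25 + 5 = day 30.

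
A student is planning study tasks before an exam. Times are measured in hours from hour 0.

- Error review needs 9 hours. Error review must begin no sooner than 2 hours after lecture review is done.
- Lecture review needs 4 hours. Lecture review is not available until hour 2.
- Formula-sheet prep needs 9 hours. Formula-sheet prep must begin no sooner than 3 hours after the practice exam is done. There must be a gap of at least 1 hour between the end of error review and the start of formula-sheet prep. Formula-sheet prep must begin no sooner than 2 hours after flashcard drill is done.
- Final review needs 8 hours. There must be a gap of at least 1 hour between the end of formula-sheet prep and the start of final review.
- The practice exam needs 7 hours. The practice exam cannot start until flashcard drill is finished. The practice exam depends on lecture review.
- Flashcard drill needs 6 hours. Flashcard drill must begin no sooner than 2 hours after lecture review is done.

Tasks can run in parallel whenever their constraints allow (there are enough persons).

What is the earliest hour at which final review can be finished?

42

Lecture review cannot begin until its own release at hour 2. It runs from hour 2 to 2 + 4 = hour 6.
After lecture review (finishes hour 6, plus 2-hour gap → hour 8), error review can start at hour 8 and finishes at hour 17.
After lecture review (finishes hour 6, plus 2-hour gap → hour 8), flashcard drill can start at hour 8 and finishes at hour 14.
The practice exam cannot start until flashcard drill (finishes hour 14); lecture review (finishes hour 6). The controlling bound is hour 14, so the practice exam finishes at 14 + 7 = hour 21.
Formula-sheet prep cannot start until the practice exam (finishes hour 21, plus 3-hour gap → hour 24); error review (finishes hour 17, plus 1-hour gap → hour 18); flashcard drill (finishes hour 14, plus 2-hour gap → hour 16). The controlling bound is hour 24, so formula-sheet prep finishes at 24 + 9 = hour 33.
Final review waits on formula-sheet prep (finishes hour 33, plus 1-hour gap → hour 34), so it starts at hour 34 and finishes at 34 + 8 = hour 42.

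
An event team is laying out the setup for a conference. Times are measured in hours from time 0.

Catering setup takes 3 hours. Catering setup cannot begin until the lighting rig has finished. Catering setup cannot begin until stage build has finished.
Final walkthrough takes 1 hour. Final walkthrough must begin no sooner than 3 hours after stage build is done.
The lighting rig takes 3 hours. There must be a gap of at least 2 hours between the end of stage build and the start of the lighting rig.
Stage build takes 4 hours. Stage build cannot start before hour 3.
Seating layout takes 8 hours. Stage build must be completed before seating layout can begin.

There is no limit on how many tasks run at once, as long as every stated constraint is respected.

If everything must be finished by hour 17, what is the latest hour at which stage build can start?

Catering setup has no dependents, so it just needs to finish by hour 17. Starting by 17 − 3 = hour 14 achieves that.
The lighting rig must finish before catering setup (must start by hour 14). With a 3-hour duration, the lighting rig must start by 14 − 3 = hour 11.
Nothing follows seating layout; the deadline of hour 17 is its only limit. It must start by 17 − 8 = hour 9.
To finish by hour 17, final walkthrough (duration 1) must start no later than hour 16.
Stage build must finish in time for the lighting rig (must start by hour 11, minus 2-hour gap → hour 9); seating layout (must start by hour 9); catering setup (must start by hour 14); final walkthrough (must start by hour 16, minus 3-hour gap → hour 13). The tightest is hour 9, so stage build must start by 9 − 4 = hour 5.

5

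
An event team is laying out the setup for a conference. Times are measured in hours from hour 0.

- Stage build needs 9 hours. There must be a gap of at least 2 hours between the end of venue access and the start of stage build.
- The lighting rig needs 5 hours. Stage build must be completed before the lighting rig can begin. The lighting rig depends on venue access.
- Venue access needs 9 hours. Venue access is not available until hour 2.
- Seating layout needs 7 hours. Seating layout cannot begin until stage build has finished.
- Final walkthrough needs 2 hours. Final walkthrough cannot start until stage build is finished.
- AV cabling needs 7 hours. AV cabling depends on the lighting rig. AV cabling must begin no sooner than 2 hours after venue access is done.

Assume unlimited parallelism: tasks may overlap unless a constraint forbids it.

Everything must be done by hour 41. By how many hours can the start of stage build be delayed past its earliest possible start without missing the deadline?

7

After its own release at hour 2, venue access can start at hour 2 and finishes at hour 11.
After venue access (finishes hour 11, plus 2-hour gap → hour 13), stage build can start at hour 13 and finishes at hour 22.

Working backward from the deadline:
To finish by hour 41, AV cabling (duration 7) must start no later than hour 34.
The lighting rig feeds into AV cabling (must start by hour 34); so the lighting rig must finish by hour 34 and therefore start by hour 29.
Seating layout must finish by hour 41; it takes 7 hours, so it must start by 41 − 7 = hour 34.
To finish by hour 41, final walkthrough (duration 2) must start no later than hour 39.
For stage build: the lighting rig (must start by hour 29); seating layout (must start by hour 34); final walkthrough (must start by hour 39). The most restrictive is hour 29; with a 9-hour duration, stage build must start by hour 20.
So stage build can start as early as hour 13 and as late as hour 20, giving 20 − 13 = 7 hours of slack.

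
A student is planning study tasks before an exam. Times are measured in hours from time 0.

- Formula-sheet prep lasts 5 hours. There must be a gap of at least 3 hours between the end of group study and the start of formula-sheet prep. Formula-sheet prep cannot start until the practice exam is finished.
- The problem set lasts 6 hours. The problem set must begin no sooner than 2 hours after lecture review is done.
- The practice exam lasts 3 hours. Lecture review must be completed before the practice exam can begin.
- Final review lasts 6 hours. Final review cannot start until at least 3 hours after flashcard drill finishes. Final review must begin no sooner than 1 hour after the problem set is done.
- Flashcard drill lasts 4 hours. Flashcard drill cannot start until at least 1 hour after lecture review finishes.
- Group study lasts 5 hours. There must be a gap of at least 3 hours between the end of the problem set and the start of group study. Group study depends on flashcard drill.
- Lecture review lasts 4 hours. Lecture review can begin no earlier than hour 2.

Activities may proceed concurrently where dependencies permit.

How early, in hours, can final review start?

Lecture review waits on its own release at hour 2, so it starts at hour 2 and finishes at 2 + 4 = hour 6.
Flashcard drill waits on lecture review (finishes hour 6, plus 1-hour gap → hour 7), so it starts at hour 7 and finishes at 7 + 4 = hour 11.
After lecture review (finishes hour 6, plus 2-hour gap → hour 8), the problem set can start at hour 8 and finishes at hour 14.
Final review waits on flashcard drill (finishes hour 11, plus 3-hour gap → hour 14); the problem set (finishes hour 14, plus 1-hour gap → hour 15). The latest of these is hour 15, which is the earliest final review can start.

15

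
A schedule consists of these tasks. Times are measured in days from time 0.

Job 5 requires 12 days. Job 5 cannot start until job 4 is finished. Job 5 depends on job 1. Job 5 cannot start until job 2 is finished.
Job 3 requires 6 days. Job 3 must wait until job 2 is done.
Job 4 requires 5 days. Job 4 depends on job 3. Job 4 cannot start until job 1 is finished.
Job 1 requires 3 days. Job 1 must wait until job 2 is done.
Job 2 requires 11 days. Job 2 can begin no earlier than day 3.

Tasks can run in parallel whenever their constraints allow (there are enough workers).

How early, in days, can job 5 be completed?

37

Job 2 waits on its own release at day 3, so it starts at day 3 and finishes at 3 + 11 = day 14.
After job 2 (finishes day 14), job 3 can start at day 14 and finishes at day 20.
After job 2 (finishes day 14), job 1 can start at day 14 and finishes at day 17.
Job 4 has to wait for job 3 (finishes day 20); job 1 (finishes day 17). The latest of these is day 20, so job 4 runs day 20 to 20 + 5 = day 25.
Job 5 needs all of job 4 (finishes day 25); job 1 (finishes day 17); job 2 (finishes day 14). That puts its earliest start at day 25; it finishes at 25 + 12 = day 37.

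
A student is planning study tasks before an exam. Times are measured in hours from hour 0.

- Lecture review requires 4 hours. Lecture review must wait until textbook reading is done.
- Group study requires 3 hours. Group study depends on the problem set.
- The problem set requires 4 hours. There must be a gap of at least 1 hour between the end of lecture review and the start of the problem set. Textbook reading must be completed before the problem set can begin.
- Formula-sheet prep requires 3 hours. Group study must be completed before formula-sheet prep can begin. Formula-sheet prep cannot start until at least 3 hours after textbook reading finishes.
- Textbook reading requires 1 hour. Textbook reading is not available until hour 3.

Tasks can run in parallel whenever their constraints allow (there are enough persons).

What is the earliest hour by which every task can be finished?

Textbook reading cannot begin until its own release at hour 3. It runs from hour 3 to 3 + 1 = hour 4.
Lecture review waits on textbook reading (finishes hour 4), so it starts at hour 4 and finishes at 4 + 4 = hour 8.
The problem set has to wait for lecture review (finishes hour 8, plus 1-hour gap → hour 9); textbook reading (finishes hour 4). The latest of these is hour 9, so the problem set runs hour 9 to 9 + 4 = hour 13.
Group study cannot begin until the problem set (finishes hour 13). It runs from hour 13 to 13 + 3 = hour 16.
For formula-sheet prep: group study (finishes hour 16); textbook reading (finishes hour 4, plus 3-hour gap → hour 7). Taking the maximum gives a start of hour 16, and it finishes at 16 + 3 = hour 19.
All tasks are finished once the last one completes. Finish times: Textbook reading at 4, Lecture review at 8, The problem set at 13, Group study at 16, Formula-sheet prep at 19. The latest is hour 19.

19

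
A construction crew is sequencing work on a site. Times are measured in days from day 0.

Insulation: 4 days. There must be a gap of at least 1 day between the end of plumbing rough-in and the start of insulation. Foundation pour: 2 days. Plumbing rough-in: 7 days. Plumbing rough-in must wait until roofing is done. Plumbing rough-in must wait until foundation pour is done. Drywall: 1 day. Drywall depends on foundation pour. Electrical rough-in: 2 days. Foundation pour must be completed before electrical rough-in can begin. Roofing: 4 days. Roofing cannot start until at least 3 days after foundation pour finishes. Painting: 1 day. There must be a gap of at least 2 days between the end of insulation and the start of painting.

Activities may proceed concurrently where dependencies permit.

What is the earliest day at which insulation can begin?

Foundation pour has no prerequisites, so it starts at day 0 and finishes at day 2.
After foundation pour (finishes day 2, plus 3-day gap → day 5), roofing can start at day 5 and finishes at day 9.
Plumbing rough-in needs all of roofing (finishes day 9); foundation pour (finishes day 2). That puts its earliest start at day 9; it finishes at 9 + 7 = day 16.
Insulation waits on plumbing rough-in (finishes day 16, plus 1-day gap → day 17), so the earliest it can start is day 17.

17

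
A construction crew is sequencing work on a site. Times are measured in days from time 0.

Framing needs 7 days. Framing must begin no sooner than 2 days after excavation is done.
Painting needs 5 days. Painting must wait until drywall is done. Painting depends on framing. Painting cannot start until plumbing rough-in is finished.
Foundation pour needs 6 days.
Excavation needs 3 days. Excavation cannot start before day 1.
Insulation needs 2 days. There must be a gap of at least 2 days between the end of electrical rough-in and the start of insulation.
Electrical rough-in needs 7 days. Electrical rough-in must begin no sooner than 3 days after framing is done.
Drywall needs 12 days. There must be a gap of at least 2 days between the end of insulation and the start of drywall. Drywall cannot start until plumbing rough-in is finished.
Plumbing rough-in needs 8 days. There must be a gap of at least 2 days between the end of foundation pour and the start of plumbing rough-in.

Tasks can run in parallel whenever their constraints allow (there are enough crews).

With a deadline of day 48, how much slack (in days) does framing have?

2

Excavation waits on its own release at day 1, so it starts at day 1 and finishes at 1 + 3 = day 4.
Framing waits on excavation (finishes day 4, plus 2-day gap → day 6), so it starts at day 6 and finishes at 6 + 7 = day 13.

Working backward from the deadline:
Painting must finish by day 48; it takes 5 days, so it must start by 48 − 5 = day 43.
Since painting (must start by day 43) depends on it, drywall must finish by day 43. Backing off its 12-day duration gives a latest start of day 31.
Insulation must finish before drywall (must start by day 31, minus 2-day gap → day 29). With a 2-day duration, insulation must start by 29 − 2 = day 27.
Electrical rough-in must finish before insulation (must start by day 27, minus 2-day gap → day 25). With a 7-day duration, electrical rough-in must start by 25 − 7 = day 18.
Framing must finish in time for electrical rough-in (must start by day 18, minus 3-day gap → day 15); painting (must start by day 43). The tightest is day 15, so framing must start by 15 − 7 = day 8.
So framing can start as early as day 6 and as late as day 8, giving 8 − 6 = 2 days of slack.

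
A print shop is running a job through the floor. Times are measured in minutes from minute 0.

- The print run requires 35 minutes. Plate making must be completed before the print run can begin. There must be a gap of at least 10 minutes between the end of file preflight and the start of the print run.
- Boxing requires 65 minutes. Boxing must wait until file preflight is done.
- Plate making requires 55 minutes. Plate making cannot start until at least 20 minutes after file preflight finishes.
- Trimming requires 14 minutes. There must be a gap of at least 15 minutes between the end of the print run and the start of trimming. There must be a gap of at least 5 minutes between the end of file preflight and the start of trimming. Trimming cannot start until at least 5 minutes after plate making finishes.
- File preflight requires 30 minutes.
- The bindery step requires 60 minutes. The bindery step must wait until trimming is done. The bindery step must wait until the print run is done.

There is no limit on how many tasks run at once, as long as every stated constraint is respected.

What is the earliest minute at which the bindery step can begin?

169

File preflight has no prerequisites, so it starts at minute 0 and finishes at minute 30.
Plate making waits on file preflight (finishes minute 30, plus 20-minute gap → minute 50), so it starts at minute 50 and finishes at 50 + 55 = minute 105.
The print run needs all of plate making (finishes minute 105); file preflight (finishes minute 30, plus 10-minute gap → minute 40). That puts its earliest start at minute 105; it finishes at 105 + 35 = minute 140.
Trimming has to wait for the print run (finishes minute 140, plus 15-minute gap → minute 155); file preflight (finishes minute 30, plus 5-minute gap → minute 35); plate making (finishes minute 105, plus 5-minute gap → minute 110). The latest of these is minute 155, so trimming runs minute 155 to 155 + 14 = minute 169.
The bindery step waits on trimming (finishes minute 169); the print run (finishes minute 140). The latest of these is minute 169, which is the earliest the bindery step can start.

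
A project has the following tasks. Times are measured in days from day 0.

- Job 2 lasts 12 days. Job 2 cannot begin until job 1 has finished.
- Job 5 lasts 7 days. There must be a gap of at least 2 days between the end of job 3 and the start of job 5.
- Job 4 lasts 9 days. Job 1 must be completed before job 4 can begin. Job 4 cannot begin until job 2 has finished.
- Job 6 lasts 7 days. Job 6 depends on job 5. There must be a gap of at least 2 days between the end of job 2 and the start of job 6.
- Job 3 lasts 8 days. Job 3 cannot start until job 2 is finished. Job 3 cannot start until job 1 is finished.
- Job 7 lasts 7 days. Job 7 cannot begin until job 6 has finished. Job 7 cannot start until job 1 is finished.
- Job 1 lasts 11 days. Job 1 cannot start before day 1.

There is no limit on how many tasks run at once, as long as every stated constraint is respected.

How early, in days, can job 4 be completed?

Job 1 cannot begin until its own release at day 1. It runs from day 1 to 1 + 11 = day 12.
Job 2 waits on job 1 (finishes day 12), so it starts at day 12 and finishes at 12 + 12 = day 24.
For job 4: job 1 (finishes day 12); job 2 (finishes day 24). Taking the maximum gives a start of day 24, and it finishes at 24 + 9 = day 33.

33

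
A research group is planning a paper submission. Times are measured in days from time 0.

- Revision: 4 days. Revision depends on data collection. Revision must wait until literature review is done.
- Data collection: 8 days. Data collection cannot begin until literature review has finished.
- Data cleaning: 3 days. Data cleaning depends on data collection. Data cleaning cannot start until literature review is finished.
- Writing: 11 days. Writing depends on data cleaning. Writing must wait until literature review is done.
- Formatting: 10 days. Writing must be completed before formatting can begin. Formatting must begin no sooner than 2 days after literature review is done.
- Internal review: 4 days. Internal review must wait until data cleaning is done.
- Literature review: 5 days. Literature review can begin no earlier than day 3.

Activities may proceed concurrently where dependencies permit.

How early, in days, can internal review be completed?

23

Literature review waits on its own release at day 3, so it starts at day 3 and finishes at 3 + 5 = day 8.
After literature review (finishes day 8), data collection can start at day 8 and finishes at day 16.
For data cleaning: data collection (finishes day 16); literature review (finishes day 8). Taking the maximum gives a start of day 16, and it finishes at 16 + 3 = day 19.
Internal review waits on data cleaning (finishes day 19), so it starts at day 19 and finishes at 19 + 4 = day 23.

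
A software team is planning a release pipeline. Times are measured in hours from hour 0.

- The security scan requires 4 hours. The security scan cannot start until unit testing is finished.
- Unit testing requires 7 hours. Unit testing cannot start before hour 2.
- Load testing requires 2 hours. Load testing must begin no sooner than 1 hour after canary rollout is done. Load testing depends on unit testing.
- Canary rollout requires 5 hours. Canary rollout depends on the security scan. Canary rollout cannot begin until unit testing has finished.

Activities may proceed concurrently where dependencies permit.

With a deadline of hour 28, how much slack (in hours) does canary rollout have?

After its own release at hour 2, unit testing can start at hour 2 and finishes at hour 9.
The security scan waits on unit testing (finishes hour 9), so it starts at hour 9 and finishes at 9 + 4 = hour 13.
For canary rollout: the security scan (finishes hour 13); unit testing (finishes hour 9). Taking the maximum gives a start of hour 13, and it finishes at 13 + 5 = hour 18.

Working backward from the deadline:
Load testing must finish by hour 28; it takes 2 hours, so it must start by 28 − 2 = hour 26.
Canary rollout has to be done before load testing (must start by hour 26, minus 1-hour gap → hour 25). That means finishing by hour 25, i.e. starting by 25 − 5 = hour 20.
So canary rollout can start as early as hour 13 and as late as hour 20, giving 20 − 13 = 7 hours of slack.

7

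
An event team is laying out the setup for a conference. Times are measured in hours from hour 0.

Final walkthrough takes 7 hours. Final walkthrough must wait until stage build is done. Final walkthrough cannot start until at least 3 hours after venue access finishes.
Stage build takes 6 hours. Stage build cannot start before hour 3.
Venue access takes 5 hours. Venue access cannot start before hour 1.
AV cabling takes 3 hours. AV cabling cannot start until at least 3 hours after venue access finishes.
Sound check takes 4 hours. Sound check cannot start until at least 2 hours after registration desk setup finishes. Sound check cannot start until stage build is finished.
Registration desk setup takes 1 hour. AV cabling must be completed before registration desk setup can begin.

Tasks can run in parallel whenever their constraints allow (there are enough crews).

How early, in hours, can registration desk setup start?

12

Venue access waits on its own release at hour 1, so it starts at hour 1 and finishes at 1 + 5 = hour 6.
AV cabling cannot begin until venue access (finishes hour 6, plus 3-hour gap → hour 9). It runs from hour 9 to 9 + 3 = hour 12.
Registration desk setup waits on AV cabling (finishes hour 12), so the earliest it can start is hour 12.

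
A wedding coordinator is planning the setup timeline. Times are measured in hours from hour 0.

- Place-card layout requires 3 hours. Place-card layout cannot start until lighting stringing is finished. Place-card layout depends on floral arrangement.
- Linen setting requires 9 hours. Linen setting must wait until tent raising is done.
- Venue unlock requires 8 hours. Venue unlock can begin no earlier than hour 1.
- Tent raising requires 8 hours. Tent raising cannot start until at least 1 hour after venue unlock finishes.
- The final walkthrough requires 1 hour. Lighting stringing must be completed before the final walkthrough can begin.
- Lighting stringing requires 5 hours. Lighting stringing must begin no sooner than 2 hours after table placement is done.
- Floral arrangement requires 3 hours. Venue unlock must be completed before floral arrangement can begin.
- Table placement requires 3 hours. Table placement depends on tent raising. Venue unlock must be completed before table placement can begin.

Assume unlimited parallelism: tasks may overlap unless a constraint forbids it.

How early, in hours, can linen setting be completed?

27

Venue unlock cannot begin until its own release at hour 1. It runs from hour 1 to 1 + 8 = hour 9.
After venue unlock (finishes hour 9, plus 1-hour gap → hour 10), tent raising can start at hour 10 and finishes at hour 18.
Linen setting cannot begin until tent raising (finishes hour 18). It runs from hour 18 to 18 + 9 = hour 27.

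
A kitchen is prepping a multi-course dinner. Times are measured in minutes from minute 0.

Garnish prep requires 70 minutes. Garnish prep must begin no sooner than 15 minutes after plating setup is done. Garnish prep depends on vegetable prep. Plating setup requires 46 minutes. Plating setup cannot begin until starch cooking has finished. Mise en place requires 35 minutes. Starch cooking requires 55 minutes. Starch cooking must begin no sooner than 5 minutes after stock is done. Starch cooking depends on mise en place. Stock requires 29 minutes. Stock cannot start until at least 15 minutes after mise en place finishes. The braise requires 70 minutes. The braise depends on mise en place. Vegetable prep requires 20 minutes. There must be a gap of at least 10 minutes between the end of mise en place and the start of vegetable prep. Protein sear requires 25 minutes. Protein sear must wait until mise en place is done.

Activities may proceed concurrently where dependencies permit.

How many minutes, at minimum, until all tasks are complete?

Mise en place has no prerequisites, so it starts at minute 0 and finishes at minute 35.
After mise en place (finishes minute 35, plus 10-minute gap → minute 45), vegetable prep can start at minute 45 and finishes at minute 65.
After mise en place (finishes minute 35), protein sear can start at minute 35 and finishes at minute 60.
The braise waits on mise en place (finishes minute 35), so it starts at minute 35 and finishes at 35 + 70 = minute 105.
Stock waits on mise en place (finishes minute 35, plus 15-minute gap → minute 50), so it starts at minute 50 and finishes at 50 + 29 = minute 79.
Starch cooking has to wait for stock (finishes minute 79, plus 5-minute gap → minute 84); mise en place (finishes minute 35). The latest of these is minute 84, so starch cooking runs minute 84 to 84 + 55 = minute 139.
After starch cooking (finishes minute 139), plating setup can start at minute 139 and finishes at minute 185.
For garnish prep: plating setup (finishes minute 185, plus 15-minute gap → minute 200); vegetable prep (finishes minute 65). Taking the maximum gives a start of minute 200, and it finishes at 200 + 70 = minute 270.
All tasks are finished once the last one completes. Finish times: Mise en place at 35, Stock at 79, The braise at 105, Protein sear at 60, Vegetable prep at 65, Starch cooking at 139, Plating setup at 185, Garnish prep at 270. The latest is minute 270.

270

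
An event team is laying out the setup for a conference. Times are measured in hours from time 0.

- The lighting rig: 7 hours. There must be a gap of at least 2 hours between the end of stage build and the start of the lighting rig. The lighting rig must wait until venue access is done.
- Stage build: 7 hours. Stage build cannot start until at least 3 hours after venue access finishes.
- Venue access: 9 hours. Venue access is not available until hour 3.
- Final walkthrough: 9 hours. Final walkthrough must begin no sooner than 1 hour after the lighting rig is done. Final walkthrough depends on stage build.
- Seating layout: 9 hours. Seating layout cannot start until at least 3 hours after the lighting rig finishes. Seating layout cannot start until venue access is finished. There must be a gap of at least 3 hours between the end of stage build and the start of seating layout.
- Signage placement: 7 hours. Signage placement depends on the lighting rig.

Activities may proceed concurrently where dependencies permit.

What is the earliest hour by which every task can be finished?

After its own release at hour 3, venue access can start at hour 3 and finishes at hour 12.
Stage build waits on venue access (finishes hour 12, plus 3-hour gap → hour 15), so it starts at hour 15 and finishes at 15 + 7 = hour 22.
The lighting rig needs all of stage build (finishes hour 22, plus 2-hour gap → hour 24); venue access (finishes hour 12). That puts its earliest start at hour 24; it finishes at 24 + 7 = hour 31.
Final walkthrough needs all of the lighting rig (finishes hour 31, plus 1-hour gap → hour 32); stage build (finishes hour 22). That puts its earliest start at hour 32; it finishes at 32 + 9 = hour 41.
Signage placement cannot begin until the lighting rig (finishes hour 31). It runs from hour 31 to 31 + 7 = hour 38.
For seating layout: the lighting rig (finishes hour 31, plus 3-hour gap → hour 34); venue access (finishes hour 12); stage build (finishes hour 22, plus 3-hour gap → hour 25). Taking the maximum gives a start of hour 34, and it finishes at 34 + 9 = hour 43.
All tasks are finished once the last one completes. Finish times: Venue access at 12, Stage build at 22, The lighting rig at 31, Seating layout at 43, Signage placement at 38, Final walkthrough at 41. The latest is hour 43.

43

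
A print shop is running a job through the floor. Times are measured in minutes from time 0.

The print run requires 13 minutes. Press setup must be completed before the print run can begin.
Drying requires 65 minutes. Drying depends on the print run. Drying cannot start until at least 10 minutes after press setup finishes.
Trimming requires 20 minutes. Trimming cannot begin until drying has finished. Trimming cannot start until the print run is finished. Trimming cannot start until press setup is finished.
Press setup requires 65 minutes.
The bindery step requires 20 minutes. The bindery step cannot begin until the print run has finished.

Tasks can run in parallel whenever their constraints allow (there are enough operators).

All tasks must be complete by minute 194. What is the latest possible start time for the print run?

Trimming must finish by minute 194; it takes 20 minutes, so it must start by 194 − 20 = minute 174.
Drying must finish before trimming (must start by minute 174). With a 65-minute duration, drying must start by 174 − 65 = minute 109.
Nothing follows the bindery step; the deadline of minute 194 is its only limit. It must start by 194 − 20 = minute 174.
The print run feeds drying (must start by minute 109); trimming (must start by minute 174); the bindery step (must start by minute 174). Taking the minimum, the print run must finish by minute 109 and start by 109 − 13 = minute 96.

96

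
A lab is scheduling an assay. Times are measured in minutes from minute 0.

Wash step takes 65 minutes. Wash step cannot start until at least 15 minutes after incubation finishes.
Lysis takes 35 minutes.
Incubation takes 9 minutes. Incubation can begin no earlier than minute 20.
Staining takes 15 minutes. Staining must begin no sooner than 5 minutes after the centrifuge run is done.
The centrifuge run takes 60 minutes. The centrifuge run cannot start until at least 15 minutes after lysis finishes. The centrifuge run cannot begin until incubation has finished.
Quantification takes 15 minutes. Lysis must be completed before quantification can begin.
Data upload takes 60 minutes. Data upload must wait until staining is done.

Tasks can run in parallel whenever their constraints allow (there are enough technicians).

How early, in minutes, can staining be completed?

Incubation waits on its own release at minute 20, so it starts at minute 20 and finishes at 20 + 9 = minute 29.
Nothing blocks lysis, so it runs from minute 0 to minute 35.
The centrifuge run needs all of lysis (finishes minute 35, plus 15-minute gap → minute 50); incubation (finishes minute 29). That puts its earliest start at minute 50; it finishes at 50 + 60 = minute 110.
After the centrifuge run (finishes minute 110, plus 5-minute gap → minute 115), staining can start at minute 115 and finishes at minute 130.

130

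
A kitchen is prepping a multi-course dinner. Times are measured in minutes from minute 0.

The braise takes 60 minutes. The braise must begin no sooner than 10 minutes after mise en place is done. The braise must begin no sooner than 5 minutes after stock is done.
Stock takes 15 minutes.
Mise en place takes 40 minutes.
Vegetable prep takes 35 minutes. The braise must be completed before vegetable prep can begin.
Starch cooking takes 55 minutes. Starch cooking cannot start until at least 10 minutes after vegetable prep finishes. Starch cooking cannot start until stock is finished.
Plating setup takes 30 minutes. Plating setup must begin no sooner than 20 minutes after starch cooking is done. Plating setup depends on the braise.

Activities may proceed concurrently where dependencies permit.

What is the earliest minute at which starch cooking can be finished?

210

Stock can start immediately at minute 0; it finishes at minute 15.
Nothing blocks mise en place, so it runs from minute 0 to minute 40.
The braise has to wait for mise en place (finishes minute 40, plus 10-minute gap → minute 50); stock (finishes minute 15, plus 5-minute gap → minute 20). The latest of these is minute 50, so the braise runs minute 50 to 50 + 60 = minute 110.
Vegetable prep cannot begin until the braise (finishes minute 110). It runs from minute 110 to 110 + 35 = minute 145.
Starch cooking cannot start until vegetable prep (finishes minute 145, plus 10-minute gap → minute 155); stock (finishes minute 15). The controlling bound is minute 155, so starch cooking finishes at 155 + 55 = minute 210.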